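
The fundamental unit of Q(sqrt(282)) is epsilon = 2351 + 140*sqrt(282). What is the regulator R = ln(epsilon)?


epsilon = 2351 + 140*sqrt(282)
= 4701.9998
R = ln(4701.9998)
= 8.4557

8.4557


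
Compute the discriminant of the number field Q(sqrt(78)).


For K = Q(sqrt(d)) with d squarefree: disc(K) = d if d = 1 mod 4, and disc(K) = 4d if d = 2 or 3 mod 4.
Here d = 78, and d mod 4 = 2.
d = 2 mod 4, not 1 (O_K = Z[sqrt(d)]), so disc(K) = 4d = 4 * (78) = 312

312


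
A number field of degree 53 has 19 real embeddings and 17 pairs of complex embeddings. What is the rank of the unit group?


By Dirichlet's unit theorem:
rank = r1 + r2 - 1
= 19 + 17 - 1
= 35

35


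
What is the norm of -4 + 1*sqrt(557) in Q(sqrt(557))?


N(a + b*sqrt(d)) = a^2 - d*b^2
= (-4)^2 - (557)*(1)^2
= 16 - 557
= -541

-541


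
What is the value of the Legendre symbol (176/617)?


p = 617 is prime, so compute (176/617) with the reciprocity algorithm (Jacobi-symbol steps: pull out 2s via (2/n), flip via reciprocity, reduce):
  pull out 2: (2/617) = +1  (since 617 mod 8 = 1)
  pull out 2: (2/617) = +1  (since 617 mod 8 = 1)
  pull out 2: (2/617) = +1  (since 617 mod 8 = 1)
  pull out 2: (2/617) = +1  (since 617 mod 8 = 1)
  reciprocity: (11/617) -> +(617/11)
  reduce: (1/11)
  (1/11) = 1
Product of signs = 1
(176/617) = 1

1


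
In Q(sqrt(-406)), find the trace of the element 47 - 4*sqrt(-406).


Tr(a + b*sqrt(d)) = (a + b*sqrt(d)) + (a - b*sqrt(d)) = 2a
= 2 * (47)
= 94

94


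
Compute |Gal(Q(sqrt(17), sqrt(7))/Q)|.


The 2 square roots of distinct primes are multiplicatively independent over Q,
so [K:Q] = 2^2 and Gal(K/Q) is isomorphic to (Z/2Z)^2.
|Gal| = 2^2 = 4

4


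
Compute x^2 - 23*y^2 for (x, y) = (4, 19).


x^2 - d*y^2
= 4^2 - 23*19^2
= 16 - 8303
= -8287

-8287


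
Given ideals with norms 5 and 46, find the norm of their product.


N(IJ) = N(I) * N(J)
= 5 * 46
= 230

230


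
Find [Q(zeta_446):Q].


The degree equals Euler's totient phi(446).
446 = 2 * 223
phi(446) = 222

222


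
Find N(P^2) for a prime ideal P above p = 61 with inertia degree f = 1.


N(P^a) = p^(a*f)
= 61^(2*1)
= 61^2
= 3721

3721


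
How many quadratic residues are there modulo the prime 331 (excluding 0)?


For prime p, the number of non-zero quadratic residues is (p-1)/2.
= (331-1)/2
= 165

165


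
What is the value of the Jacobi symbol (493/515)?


Compute (493/515) via quadratic reciprocity:
  reciprocity: (493/515) -> +(515/493)
  reduce: (22/493)
  pull out 2: (2/493) = -1  (since 493 mod 8 = 5)
  reciprocity: (11/493) -> +(493/11)
  reduce: (9/11)
  reciprocity: (9/11) -> +(11/9)
  reduce: (2/9)
  pull out 2: (2/9) = +1  (since 9 mod 8 = 1)
  (1/9) = 1
Product of signs = -1

-1


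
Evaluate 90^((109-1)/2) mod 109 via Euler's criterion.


p = 109 is prime and the exponent is (p-1)/2 = 54, so by Euler's criterion 90^54 = (90/109) = +1 or -1 mod 109.
Compute by square-and-multiply:
  54 = 32 + 16 + 4 + 2 (binary 110110)
  Repeated squaring mod 109: 90^1 = 90, 90^2 = 34, 90^4 = 66, 90^8 = 105, 90^16 = 16, 90^32 = 38
  90^54 = 90^32 * 90^16 * 90^4 * 90^2 = 38 * 16 * 66 * 34 mod 109
    38 * 16 = 608 = 63 mod 109
    63 * 66 = 4158 = 16 mod 109
    16 * 34 = 544 = 108 mod 109
  90^54 = 108 mod 109
Result 108 = p - 1 = -1 mod 109: 90 is a quadratic non-residue mod 109. As a residue in [0, p-1] the value is 108.
90^54 mod 109 = 108

108


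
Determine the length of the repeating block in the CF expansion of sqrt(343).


Run the CF algorithm for sqrt(343).
a_0 = floor(sqrt(343)) = 18; set m_0=0, q_0=1.
Recurrence: m' = q*a - m,  q' = (d - m'^2)/q,  a' = floor((a_0 + m')/q').
  step 1: m=18, q=19, a=1
  step 2: m=1, q=18, a=1
  step 3: m=17, q=3, a=11
  step 4: m=16, q=29, a=1
  step 5: m=13, q=6, a=5
  step 6: m=17, q=9, a=3
  step 7: m=10, q=27, a=1
  step 8: m=17, q=2, a=17
  step 9: m=17, q=27, a=1
  step 10: m=10, q=9, a=3
  step 11: m=17, q=6, a=5
  step 12: m=13, q=29, a=1
  step 13: m=16, q=3, a=11
  step 14: m=17, q=18, a=1
  step 15: m=1, q=19, a=1
  step 16: m=18, q=1, a=36
a_16 = 2*a_0 = 36, so the period closes here.
sqrt(343) = [18; 1, 1, 11, 1, 5, 3, 1, 17, 1, 3, 5, 1, 11, 1, 1, 36]
Period length = 16

16


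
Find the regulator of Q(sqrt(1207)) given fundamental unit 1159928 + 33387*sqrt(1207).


epsilon = 1159928 + 33387*sqrt(1207)
= 2.3199e+06
R = ln(2.3199e+06)
= 14.6570

14.6570


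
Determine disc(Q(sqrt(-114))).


For K = Q(sqrt(d)) with d squarefree: disc(K) = d if d = 1 mod 4, and disc(K) = 4d if d = 2 or 3 mod 4.
Here d = -114, and d mod 4 = 2.
d = 2 mod 4, not 1 (O_K = Z[sqrt(d)]), so disc(K) = 4d = 4 * (-114) = -456

-456


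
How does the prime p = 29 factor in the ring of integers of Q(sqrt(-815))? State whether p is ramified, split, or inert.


K = Q(sqrt(-815)). Since d mod 4 = 1, disc(K) = -815.
Check p | disc: -815 mod 29 = 26.
p does not divide disc. Compute Legendre symbol (d/p):
26^((29-1)/2) mod 29 = -1
(d/p) = -1, so p is inert: (p) stays prime with e=1, f=2, g=1.
Therefore p is inert.

inert


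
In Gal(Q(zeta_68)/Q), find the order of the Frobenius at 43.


The Frobenius at p in Gal(Q(zeta_n)/Q) = (Z/nZ)* is the class of p, so its order is ord_68(43), the smallest k >= 1 with 43^k = 1 mod 68.
n = 68 = 2^2 * 17, phi(68) = 32; the order divides phi(n).
Divisors of 32: 1, 2, 4, 8, 16, 32
Repeated squaring mod 68: 43^1 = 43, 43^2 = 13, 43^4 = 33, 43^8 = 1, 43^16 = 1, 43^32 = 1
Test divisors in increasing order:
  k=1: 43^1 = 43 mod 68
  k=2: 43^2 = 13 mod 68
  k=4: 43^4 = 33 mod 68
  k=8: 43^8 = 1 mod 68  <- first divisor giving 1
Order = 8

8


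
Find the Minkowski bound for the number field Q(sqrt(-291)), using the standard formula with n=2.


d = -291, d mod 4 = 1, so disc(K) = d = -291; |disc(K)| = 291
Imaginary quadratic field, so n = 2, s = r2 = 1, r1 = 0
M = (n!/n^n) * (4/pi)^s * sqrt(|disc(K)|) = (2!/2^2) * (4/pi)^1 * sqrt(291)
= 0.5 * 1.273240 * 17.058722
= 10.8599

10.8599


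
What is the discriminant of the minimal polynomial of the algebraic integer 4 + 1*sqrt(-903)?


The element 4 + 1*sqrt(-903) has minimal polynomial:
x^2 - 8*x + 919
Discriminant = (-8)^2 - 4*(919)
= 64 - 3676
= -3612

-3612


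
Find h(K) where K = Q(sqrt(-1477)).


K = Q(sqrt(-1477)). d mod 4 = 3, so D = disc(K) = 4d = -5908
h(K) equals the number of primitive reduced positive-definite forms (a, b, c) = a*x^2 + b*x*y + c*y^2 with b^2 - 4ac = D,
where reduced means |b| <= a <= c, with b >= 0 whenever |b| = a or a = c, and primitive means gcd(a, b, c) = 1.
Reduced forces 3a^2 <= |D| = 5908, so 1 <= a <= 44; b must have the parity of D, and c = (b^2 - D)/(4a) must be an integer >= a.
Enumerate a = 1..44, b in [-a, a]:
  a=1: (1, 0, 1477)  [1]
  a=2: (2, 2, 739)  [1]
  a=3..6: none
  a=7: (7, 0, 211)  [1]
  a=8..13: none
  a=14: (14, 14, 109)  [1]
  a=15..16: none
  a=17: (17, -12, 89), (17, 12, 89)  [2]
  a=18: none
  a=19: (19, -18, 82), (19, 18, 82)  [2]
  a=20..22: none
  a=23: (23, -16, 67), (23, 16, 67)  [2]
  a=24..33: none
  a=34: (34, -22, 47), (34, 22, 47)  [2]
  a=35..36: none
  a=37: (37, -30, 46), (37, 30, 46)  [2]
  a=38: (38, -18, 41), (38, 18, 41)  [2]
  a=39..44: none
Total reduced forms: 1 + 1 + 1 + 1 + 2 + 2 + 2 + 2 + 2 + 2 = 16
h = 16

16


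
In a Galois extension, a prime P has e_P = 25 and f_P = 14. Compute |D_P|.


|D_P| = e * f
= 25 * 14
= 350

350


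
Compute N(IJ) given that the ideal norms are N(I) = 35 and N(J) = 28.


N(IJ) = N(I) * N(J)
= 35 * 28
= 980

980


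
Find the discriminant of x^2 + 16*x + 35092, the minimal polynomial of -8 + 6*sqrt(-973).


The element -8 + 6*sqrt(-973) has minimal polynomial:
x^2 + 16*x + 35092
Discriminant = (16)^2 - 4*(35092)
= 256 - 140368
= -140112

-140112


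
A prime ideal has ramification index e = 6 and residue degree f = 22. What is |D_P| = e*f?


|D_P| = e * f
= 6 * 22
= 132

132


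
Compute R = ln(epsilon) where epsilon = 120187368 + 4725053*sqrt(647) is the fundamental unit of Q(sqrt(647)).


epsilon = 120187368 + 4725053*sqrt(647)
= 2.4037e+08
R = ln(2.4037e+08)
= 19.2977

19.2977


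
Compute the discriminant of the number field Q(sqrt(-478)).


For K = Q(sqrt(d)) with d squarefree: disc(K) = d if d = 1 mod 4, and disc(K) = 4d if d = 2 or 3 mod 4.
Here d = -478, and d mod 4 = 2.
d = 2 mod 4, not 1 (O_K = Z[sqrt(d)]), so disc(K) = 4d = 4 * (-478) = -1912

-1912


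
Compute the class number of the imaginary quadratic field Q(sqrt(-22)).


K = Q(sqrt(-22)). d mod 4 = 2, so D = disc(K) = 4d = -88
h(K) equals the number of primitive reduced positive-definite forms (a, b, c) = a*x^2 + b*x*y + c*y^2 with b^2 - 4ac = D,
where reduced means |b| <= a <= c, with b >= 0 whenever |b| = a or a = c, and primitive means gcd(a, b, c) = 1.
Reduced forces 3a^2 <= |D| = 88, so 1 <= a <= 5; b must have the parity of D, and c = (b^2 - D)/(4a) must be an integer >= a.
Enumerate a = 1..5, b in [-a, a]:
  a=1: (1, 0, 22)  [1]
  a=2: (2, 0, 11)  [1]
  a=3..5: none
Total reduced forms: 1 + 1 = 2
h = 2

2


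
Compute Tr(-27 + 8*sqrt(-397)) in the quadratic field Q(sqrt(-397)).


Tr(a + b*sqrt(d)) = (a + b*sqrt(d)) + (a - b*sqrt(d)) = 2a
= 2 * (-27)
= -54

-54


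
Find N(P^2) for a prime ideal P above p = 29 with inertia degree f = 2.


N(P^a) = p^(a*f)
= 29^(2*2)
= 29^4
= 707281

707281


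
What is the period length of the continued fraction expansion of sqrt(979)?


Run the CF algorithm for sqrt(979).
a_0 = floor(sqrt(979)) = 31; set m_0=0, q_0=1.
Recurrence: m' = q*a - m,  q' = (d - m'^2)/q,  a' = floor((a_0 + m')/q').
  step 1: m=31, q=18, a=3
  step 2: m=23, q=25, a=2
  step 3: m=27, q=10, a=5
  step 4: m=23, q=45, a=1
  step 5: m=22, q=11, a=4
  step 6: m=22, q=45, a=1
  step 7: m=23, q=10, a=5
  step 8: m=27, q=25, a=2
  step 9: m=23, q=18, a=3
  step 10: m=31, q=1, a=62
a_10 = 2*a_0 = 62, so the period closes here.
sqrt(979) = [31; 3, 2, 5, 1, 4, 1, 5, 2, 3, 62]
Period length = 10

10


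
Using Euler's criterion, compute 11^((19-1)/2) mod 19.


p = 19 is prime and the exponent is (p-1)/2 = 9, so by Euler's criterion 11^9 = (11/19) = +1 or -1 mod 19.
Compute by square-and-multiply:
  9 = 8 + 1 (binary 1001)
  Repeated squaring mod 19: 11^1 = 11, 11^2 = 7, 11^4 = 11, 11^8 = 7
  11^9 = 11^8 * 11^1 = 7 * 11 mod 19
    7 * 11 = 77 = 1 mod 19
  11^9 = 1 mod 19
Result 1: 11 is a quadratic residue mod 19.
11^9 mod 19 = 1

1


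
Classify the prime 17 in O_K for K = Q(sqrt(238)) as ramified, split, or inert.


K = Q(sqrt(238)). Since d mod 4 = 2, disc(K) = 952.
Check p | disc: 952 mod 17 = 0.
p divides disc, so p ramifies: (p) = P^2 with e=2, f=1, g=1.
Therefore p is ramified.

ramified


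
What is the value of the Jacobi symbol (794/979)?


Compute (794/979) via quadratic reciprocity:
  pull out 2: (2/979) = -1  (since 979 mod 8 = 3)
  reciprocity: (397/979) -> +(979/397)
  reduce: (185/397)
  reciprocity: (185/397) -> +(397/185)
  reduce: (27/185)
  reciprocity: (27/185) -> +(185/27)
  reduce: (23/27)
  reciprocity: (23/27) -> -(27/23)
  reduce: (4/23)
  pull out 2: (2/23) = +1  (since 23 mod 8 = 7)
  pull out 2: (2/23) = +1  (since 23 mod 8 = 7)
  (1/23) = 1
Product of signs = 1

1


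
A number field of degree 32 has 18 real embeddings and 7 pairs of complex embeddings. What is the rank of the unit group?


By Dirichlet's unit theorem:
rank = r1 + r2 - 1
= 18 + 7 - 1
= 24

24


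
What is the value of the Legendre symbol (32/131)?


p = 131 is prime, so compute (32/131) with the reciprocity algorithm (Jacobi-symbol steps: pull out 2s via (2/n), flip via reciprocity, reduce):
  pull out 2: (2/131) = -1  (since 131 mod 8 = 3)
  pull out 2: (2/131) = -1  (since 131 mod 8 = 3)
  pull out 2: (2/131) = -1  (since 131 mod 8 = 3)
  pull out 2: (2/131) = -1  (since 131 mod 8 = 3)
  pull out 2: (2/131) = -1  (since 131 mod 8 = 3)
  (1/131) = 1
Product of signs = -1
(32/131) = -1

-1


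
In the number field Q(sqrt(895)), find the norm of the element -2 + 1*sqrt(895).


N(a + b*sqrt(d)) = a^2 - d*b^2
= (-2)^2 - (895)*(1)^2
= 4 - 895
= -891

-891


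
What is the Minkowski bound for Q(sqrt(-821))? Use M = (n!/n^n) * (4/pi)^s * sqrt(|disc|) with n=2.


d = -821, d mod 4 = 3, so disc(K) = 4d = -3284; |disc(K)| = 3284
Imaginary quadratic field, so n = 2, s = r2 = 1, r1 = 0
M = (n!/n^n) * (4/pi)^s * sqrt(|disc(K)|) = (2!/2^2) * (4/pi)^1 * sqrt(3284)
= 0.5 * 1.273240 * 57.306195
= 36.4823

36.4823


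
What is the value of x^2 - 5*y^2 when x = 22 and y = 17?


x^2 - d*y^2
= 22^2 - 5*17^2
= 484 - 1445
= -961

-961


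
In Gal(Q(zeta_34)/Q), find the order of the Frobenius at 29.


The Frobenius at p in Gal(Q(zeta_n)/Q) = (Z/nZ)* is the class of p, so its order is ord_34(29), the smallest k >= 1 with 29^k = 1 mod 34.
n = 34 = 2 * 17, phi(34) = 16; the order divides phi(n).
Divisors of 16: 1, 2, 4, 8, 16
Repeated squaring mod 34: 29^1 = 29, 29^2 = 25, 29^4 = 13, 29^8 = 33, 29^16 = 1
Test divisors in increasing order:
  k=1: 29^1 = 29 mod 34
  k=2: 29^2 = 25 mod 34
  k=4: 29^4 = 13 mod 34
  k=8: 29^8 = 33 mod 34
  k=16: 29^16 = 1 mod 34  <- first divisor giving 1
Order = 16

16


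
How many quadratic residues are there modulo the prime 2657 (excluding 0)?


For prime p, the number of non-zero quadratic residues is (p-1)/2.
= (2657-1)/2
= 1328

1328


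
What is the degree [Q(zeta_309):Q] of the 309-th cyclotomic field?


The degree equals Euler's totient phi(309).
309 = 3 * 103
phi(309) = 204

204


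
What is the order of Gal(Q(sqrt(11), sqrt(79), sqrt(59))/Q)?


The 3 square roots of distinct primes are multiplicatively independent over Q,
so [K:Q] = 2^3 and Gal(K/Q) is isomorphic to (Z/2Z)^3.
|Gal| = 2^3 = 8

8


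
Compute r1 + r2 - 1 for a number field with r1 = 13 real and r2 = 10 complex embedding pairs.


By Dirichlet's unit theorem:
rank = r1 + r2 - 1
= 13 + 10 - 1
= 22

22


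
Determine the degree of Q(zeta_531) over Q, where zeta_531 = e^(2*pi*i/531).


The degree equals Euler's totient phi(531).
531 = 3^2 * 59
phi(531) = 348

348


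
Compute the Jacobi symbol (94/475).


Compute (94/475) via quadratic reciprocity:
  pull out 2: (2/475) = -1  (since 475 mod 8 = 3)
  reciprocity: (47/475) -> -(475/47)
  reduce: (5/47)
  reciprocity: (5/47) -> +(47/5)
  reduce: (2/5)
  pull out 2: (2/5) = -1  (since 5 mod 8 = 5)
  (1/5) = 1
Product of signs = -1

-1


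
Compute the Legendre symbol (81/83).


p = 83 is prime, so compute (81/83) with the reciprocity algorithm (Jacobi-symbol steps: pull out 2s via (2/n), flip via reciprocity, reduce):
  reciprocity: (81/83) -> +(83/81)
  reduce: (2/81)
  pull out 2: (2/81) = +1  (since 81 mod 8 = 1)
  (1/81) = 1
Product of signs = 1
(81/83) = 1

1


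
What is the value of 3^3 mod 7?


p = 7 is prime and the exponent is (p-1)/2 = 3, so by Euler's criterion 3^3 = (3/7) = +1 or -1 mod 7.
Compute by square-and-multiply:
  3 = 2 + 1 (binary 11)
  Repeated squaring mod 7: 3^1 = 3, 3^2 = 2
  3^3 = 3^2 * 3^1 = 2 * 3 mod 7
    2 * 3 = 6 = 6 mod 7
  3^3 = 6 mod 7
Result 6 = p - 1 = -1 mod 7: 3 is a quadratic non-residue mod 7. As a residue in [0, p-1] the value is 6.
3^3 mod 7 = 6

6


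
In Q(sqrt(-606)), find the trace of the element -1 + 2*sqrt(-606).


Tr(a + b*sqrt(d)) = (a + b*sqrt(d)) + (a - b*sqrt(d)) = 2a
= 2 * (-1)
= -2

-2


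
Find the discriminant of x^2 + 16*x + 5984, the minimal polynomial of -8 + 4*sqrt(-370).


The element -8 + 4*sqrt(-370) has minimal polynomial:
x^2 + 16*x + 5984
Discriminant = (16)^2 - 4*(5984)
= 256 - 23936
= -23680

-23680


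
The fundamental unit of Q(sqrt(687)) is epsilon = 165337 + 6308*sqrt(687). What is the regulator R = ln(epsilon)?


epsilon = 165337 + 6308*sqrt(687)
= 330674.0000
R = ln(330674.0000)
= 12.7089

12.7089


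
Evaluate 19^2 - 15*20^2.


x^2 - d*y^2
= 19^2 - 15*20^2
= 361 - 6000
= -5639

-5639


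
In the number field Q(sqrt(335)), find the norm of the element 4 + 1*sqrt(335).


N(a + b*sqrt(d)) = a^2 - d*b^2
= (4)^2 - (335)*(1)^2
= 16 - 335
= -319

-319


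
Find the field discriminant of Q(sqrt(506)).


For K = Q(sqrt(d)) with d squarefree: disc(K) = d if d = 1 mod 4, and disc(K) = 4d if d = 2 or 3 mod 4.
Here d = 506, and d mod 4 = 2.
d = 2 mod 4, not 1 (O_K = Z[sqrt(d)]), so disc(K) = 4d = 4 * (506) = 2024

2024


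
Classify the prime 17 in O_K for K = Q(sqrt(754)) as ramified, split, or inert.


K = Q(sqrt(754)). Since d mod 4 = 2, disc(K) = 3016.
Check p | disc: 3016 mod 17 = 7.
p does not divide disc. Compute Legendre symbol (d/p):
6^((17-1)/2) mod 17 = -1
(d/p) = -1, so p is inert: (p) stays prime with e=1, f=2, g=1.
Therefore p is inert.

inert


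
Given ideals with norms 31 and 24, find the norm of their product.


N(IJ) = N(I) * N(J)
= 31 * 24
= 744

744


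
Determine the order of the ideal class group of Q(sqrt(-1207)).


K = Q(sqrt(-1207)). d mod 4 = 1, so D = disc(K) = d = -1207
h(K) equals the number of primitive reduced positive-definite forms (a, b, c) = a*x^2 + b*x*y + c*y^2 with b^2 - 4ac = D,
where reduced means |b| <= a <= c, with b >= 0 whenever |b| = a or a = c, and primitive means gcd(a, b, c) = 1.
Reduced forces 3a^2 <= |D| = 1207, so 1 <= a <= 20; b must have the parity of D, and c = (b^2 - D)/(4a) must be an integer >= a.
Enumerate a = 1..20, b in [-a, a]:
  a=1: (1, 1, 302)  [1]
  a=2: (2, -1, 151), (2, 1, 151)  [2]
  a=3: none
  a=4: (4, -3, 76), (4, 3, 76)  [2]
  a=5..6: none
  a=7: (7, -5, 44), (7, 5, 44)  [2]
  a=8: (8, -3, 38), (8, 3, 38)  [2]
  a=9..10: none
  a=11: (11, -5, 28), (11, 5, 28)  [2]
  a=12..13: none
  a=14: (14, -9, 23), (14, -5, 22), (14, 5, 22), (14, 9, 23)  [4]
  a=15: none
  a=16: (16, -3, 19), (16, 3, 19)  [2]
  a=17: (17, 17, 22)  [1]
  a=18..20: none
Total reduced forms: 1 + 2 + 2 + 2 + 2 + 2 + 4 + 2 + 1 = 18
h = 18

18


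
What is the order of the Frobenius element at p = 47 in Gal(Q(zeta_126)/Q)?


The Frobenius at p in Gal(Q(zeta_n)/Q) = (Z/nZ)* is the class of p, so its order is ord_126(47), the smallest k >= 1 with 47^k = 1 mod 126.
n = 126 = 2 * 3^2 * 7, phi(126) = 36; the order divides phi(n).
Divisors of 36: 1, 2, 3, 4, 6, 9, 12, 18, 36
Repeated squaring mod 126: 47^1 = 47, 47^2 = 67, 47^4 = 79, 47^8 = 67, 47^16 = 79, 47^32 = 67
Test divisors in increasing order:
  k=1: 47^1 = 47 mod 126
  k=2: 47^2 = 67 mod 126
  k=3: 47^3 = 67 * 47 = 125 mod 126
  k=4: 47^4 = 79 mod 126
  k=6: 47^6 = 79 * 67 = 1 mod 126  <- first divisor giving 1
Order = 6

6


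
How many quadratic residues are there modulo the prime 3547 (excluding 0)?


For prime p, the number of non-zero quadratic residues is (p-1)/2.
= (3547-1)/2
= 1773

1773


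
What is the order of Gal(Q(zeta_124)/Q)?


|Gal(Q(zeta_124)/Q)| = phi(124)
= 60

60


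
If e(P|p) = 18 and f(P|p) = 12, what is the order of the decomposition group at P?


|D_P| = e * f
= 18 * 12
= 216

216


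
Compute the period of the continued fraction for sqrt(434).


Run the CF algorithm for sqrt(434).
a_0 = floor(sqrt(434)) = 20; set m_0=0, q_0=1.
Recurrence: m' = q*a - m,  q' = (d - m'^2)/q,  a' = floor((a_0 + m')/q').
  step 1: m=20, q=34, a=1
  step 2: m=14, q=7, a=4
  step 3: m=14, q=34, a=1
  step 4: m=20, q=1, a=40
a_4 = 2*a_0 = 40, so the period closes here.
sqrt(434) = [20; 1, 4, 1, 40]
Period length = 4

4


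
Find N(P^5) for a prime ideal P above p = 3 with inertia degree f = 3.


N(P^a) = p^(a*f)
= 3^(5*3)
= 3^15
= 14348907

14348907


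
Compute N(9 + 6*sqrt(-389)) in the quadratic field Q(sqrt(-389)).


N(a + b*sqrt(d)) = a^2 - d*b^2
= (9)^2 - (-389)*(6)^2
= 81 + 14004
= 14085

14085


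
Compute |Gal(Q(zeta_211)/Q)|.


|Gal(Q(zeta_211)/Q)| = phi(211)
= 210

210


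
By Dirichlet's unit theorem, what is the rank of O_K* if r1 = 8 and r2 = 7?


By Dirichlet's unit theorem:
rank = r1 + r2 - 1
= 8 + 7 - 1
= 14

14


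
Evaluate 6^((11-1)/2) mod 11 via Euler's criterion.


p = 11 is prime and the exponent is (p-1)/2 = 5, so by Euler's criterion 6^5 = (6/11) = +1 or -1 mod 11.
Compute by square-and-multiply:
  5 = 4 + 1 (binary 101)
  Repeated squaring mod 11: 6^1 = 6, 6^2 = 3, 6^4 = 9
  6^5 = 6^4 * 6^1 = 9 * 6 mod 11
    9 * 6 = 54 = 10 mod 11
  6^5 = 10 mod 11
Result 10 = p - 1 = -1 mod 11: 6 is a quadratic non-residue mod 11. As a residue in [0, p-1] the value is 10.
6^5 mod 11 = 10

10


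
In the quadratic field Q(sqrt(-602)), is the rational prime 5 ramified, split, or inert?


K = Q(sqrt(-602)). Since d mod 4 = 2, disc(K) = -2408.
Check p | disc: -2408 mod 5 = 2.
p does not divide disc. Compute Legendre symbol (d/p):
3^((5-1)/2) mod 5 = -1
(d/p) = -1, so p is inert: (p) stays prime with e=1, f=2, g=1.
Therefore p is inert.

inert


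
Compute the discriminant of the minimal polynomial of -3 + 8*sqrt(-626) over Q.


The element -3 + 8*sqrt(-626) has minimal polynomial:
x^2 + 6*x + 40073
Discriminant = (6)^2 - 4*(40073)
= 36 - 160292
= -160256

-160256


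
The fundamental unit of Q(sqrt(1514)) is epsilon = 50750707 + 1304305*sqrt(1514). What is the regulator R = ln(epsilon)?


epsilon = 50750707 + 1304305*sqrt(1514)
= 1.0150e+08
R = ln(1.0150e+08)
= 18.4356

18.4356


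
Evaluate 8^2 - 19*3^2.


x^2 - d*y^2
= 8^2 - 19*3^2
= 64 - 171
= -107

-107


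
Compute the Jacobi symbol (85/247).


Compute (85/247) via quadratic reciprocity:
  reciprocity: (85/247) -> +(247/85)
  reduce: (77/85)
  reciprocity: (77/85) -> +(85/77)
  reduce: (8/77)
  pull out 2: (2/77) = -1  (since 77 mod 8 = 5)
  pull out 2: (2/77) = -1  (since 77 mod 8 = 5)
  pull out 2: (2/77) = -1  (since 77 mod 8 = 5)
  (1/77) = 1
Product of signs = -1

-1


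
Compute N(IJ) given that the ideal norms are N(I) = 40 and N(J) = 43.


N(IJ) = N(I) * N(J)
= 40 * 43
= 1720

1720


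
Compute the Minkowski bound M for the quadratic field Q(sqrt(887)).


d = 887, d mod 4 = 3, so disc(K) = 4d = 3548; |disc(K)| = 3548
Real quadratic field, so n = 2, s = r2 = 0, r1 = 2
M = (n!/n^n) * (4/pi)^s * sqrt(|disc(K)|) = (2!/2^2) * (4/pi)^0 * sqrt(3548)
= 0.5 * 1.000000 * 59.565090
= 29.7825

29.7825


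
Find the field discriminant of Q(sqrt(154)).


For K = Q(sqrt(d)) with d squarefree: disc(K) = d if d = 1 mod 4, and disc(K) = 4d if d = 2 or 3 mod 4.
Here d = 154, and d mod 4 = 2.
d = 2 mod 4, not 1 (O_K = Z[sqrt(d)]), so disc(K) = 4d = 4 * (154) = 616

616


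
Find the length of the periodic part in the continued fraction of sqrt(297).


Run the CF algorithm for sqrt(297).
a_0 = floor(sqrt(297)) = 17; set m_0=0, q_0=1.
Recurrence: m' = q*a - m,  q' = (d - m'^2)/q,  a' = floor((a_0 + m')/q').
  step 1: m=17, q=8, a=4
  step 2: m=15, q=9, a=3
  step 3: m=12, q=17, a=1
  step 4: m=5, q=16, a=1
  step 5: m=11, q=11, a=2
  step 6: m=11, q=16, a=1
  step 7: m=5, q=17, a=1
  step 8: m=12, q=9, a=3
  step 9: m=15, q=8, a=4
  step 10: m=17, q=1, a=34
a_10 = 2*a_0 = 34, so the period closes here.
sqrt(297) = [17; 4, 3, 1, 1, 2, 1, 1, 3, 4, 34]
Period length = 10

10


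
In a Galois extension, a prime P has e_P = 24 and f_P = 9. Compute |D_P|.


|D_P| = e * f
= 24 * 9
= 216

216


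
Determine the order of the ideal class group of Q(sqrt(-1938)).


K = Q(sqrt(-1938)). d mod 4 = 2, so D = disc(K) = 4d = -7752
h(K) equals the number of primitive reduced positive-definite forms (a, b, c) = a*x^2 + b*x*y + c*y^2 with b^2 - 4ac = D,
where reduced means |b| <= a <= c, with b >= 0 whenever |b| = a or a = c, and primitive means gcd(a, b, c) = 1.
Reduced forces 3a^2 <= |D| = 7752, so 1 <= a <= 50; b must have the parity of D, and c = (b^2 - D)/(4a) must be an integer >= a.
Enumerate a = 1..50, b in [-a, a]:
  a=1: (1, 0, 1938)  [1]
  a=2: (2, 0, 969)  [1]
  a=3: (3, 0, 646)  [1]
  a=4..5: none
  a=6: (6, 0, 323)  [1]
  a=7: (7, -2, 277), (7, 2, 277)  [2]
  a=8..10: none
  a=11: (11, -6, 177), (11, 6, 177)  [2]
  a=12: none
  a=13: (13, -10, 151), (13, 10, 151)  [2]
  a=14: (14, -12, 141), (14, 12, 141)  [2]
  a=15..16: none
  a=17: (17, 0, 114)  [1]
  a=18: none
  a=19: (19, 0, 102)  [1]
  a=20: none
  a=21: (21, -12, 94), (21, 12, 94)  [2]
  a=22: (22, -16, 91), (22, 16, 91)  [2]
  a=23..25: none
  a=26: (26, -16, 77), (26, 16, 77)  [2]
  a=27..28: none
  a=29: (29, -22, 71), (29, 22, 71)  [2]
  a=30..32: none
  a=33: (33, -6, 59), (33, 6, 59)  [2]
  a=34: (34, 0, 57)  [1]
  a=35..37: none
  a=38: (38, 0, 51)  [1]
  a=39: (39, -36, 58), (39, 36, 58)  [2]
  a=40..41: none
  a=42: (42, -12, 47), (42, 12, 47)  [2]
  a=43: (43, -26, 49), (43, 26, 49)  [2]
  a=44..50: none
Total reduced forms: 1 + 1 + 1 + 1 + 2 + 2 + 2 + 2 + 1 + 1 + 2 + 2 + 2 + 2 + 2 + 1 + 1 + 2 + 2 + 2 = 32
h = 32

32


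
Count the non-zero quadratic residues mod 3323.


For prime p, the number of non-zero quadratic residues is (p-1)/2.
= (3323-1)/2
= 1661

1661


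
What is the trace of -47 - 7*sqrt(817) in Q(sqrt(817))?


Tr(a + b*sqrt(d)) = (a + b*sqrt(d)) + (a - b*sqrt(d)) = 2a
= 2 * (-47)
= -94

-94


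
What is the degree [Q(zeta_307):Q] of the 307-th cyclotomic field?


The degree equals Euler's totient phi(307).
307 = 307
phi(307) = 306

306


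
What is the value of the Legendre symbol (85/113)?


p = 113 is prime, so compute (85/113) with the reciprocity algorithm (Jacobi-symbol steps: pull out 2s via (2/n), flip via reciprocity, reduce):
  reciprocity: (85/113) -> +(113/85)
  reduce: (28/85)
  pull out 2: (2/85) = -1  (since 85 mod 8 = 5)
  pull out 2: (2/85) = -1  (since 85 mod 8 = 5)
  reciprocity: (7/85) -> +(85/7)
  reduce: (1/7)
  (1/7) = 1
Product of signs = 1
(85/113) = 1

1


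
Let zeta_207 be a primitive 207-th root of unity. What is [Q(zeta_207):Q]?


The degree equals Euler's totient phi(207).
207 = 3^2 * 23
phi(207) = 132

132


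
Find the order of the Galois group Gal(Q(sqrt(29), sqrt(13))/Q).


The 2 square roots of distinct primes are multiplicatively independent over Q,
so [K:Q] = 2^2 and Gal(K/Q) is isomorphic to (Z/2Z)^2.
|Gal| = 2^2 = 4

4


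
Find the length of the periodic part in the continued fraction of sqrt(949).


Run the CF algorithm for sqrt(949).
a_0 = floor(sqrt(949)) = 30; set m_0=0, q_0=1.
Recurrence: m' = q*a - m,  q' = (d - m'^2)/q,  a' = floor((a_0 + m')/q').
  step 1: m=30, q=49, a=1
  step 2: m=19, q=12, a=4
  step 3: m=29, q=9, a=6
  step 4: m=25, q=36, a=1
  step 5: m=11, q=23, a=1
  step 6: m=12, q=35, a=1
  step 7: m=23, q=12, a=4
  step 8: m=25, q=27, a=2
  step 9: m=29, q=4, a=14
  step 10: m=27, q=55, a=1
  step 11: m=28, q=3, a=19
  step 12: m=29, q=36, a=1
  step 13: m=7, q=25, a=1
  step 14: m=18, q=25, a=1
  step 15: m=7, q=36, a=1
  step 16: m=29, q=3, a=19
  step 17: m=28, q=55, a=1
  step 18: m=27, q=4, a=14
  step 19: m=29, q=27, a=2
  step 20: m=25, q=12, a=4
  step 21: m=23, q=35, a=1
  step 22: m=12, q=23, a=1
  step 23: m=11, q=36, a=1
  step 24: m=25, q=9, a=6
  step 25: m=29, q=12, a=4
  step 26: m=19, q=49, a=1
  step 27: m=30, q=1, a=60
a_27 = 2*a_0 = 60, so the period closes here.
sqrt(949) = [30; 1, 4, 6, 1, 1, 1, 4, 2, 14, 1, 19, 1, 1, 1, 1, 19, 1, 14, 2, 4, 1, 1, 1, 6, 4, 1, 60]
Period length = 27

27


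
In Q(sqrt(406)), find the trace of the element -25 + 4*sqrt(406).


Tr(a + b*sqrt(d)) = (a + b*sqrt(d)) + (a - b*sqrt(d)) = 2a
= 2 * (-25)
= -50

-50


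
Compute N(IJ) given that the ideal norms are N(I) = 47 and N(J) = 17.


N(IJ) = N(I) * N(J)
= 47 * 17
= 799

799


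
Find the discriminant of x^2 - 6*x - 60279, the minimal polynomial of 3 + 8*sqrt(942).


The element 3 + 8*sqrt(942) has minimal polynomial:
x^2 - 6*x - 60279
Discriminant = (-6)^2 - 4*(-60279)
= 36 + 241116
= 241152

241152


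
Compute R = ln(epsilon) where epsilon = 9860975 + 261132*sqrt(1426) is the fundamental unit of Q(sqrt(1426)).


epsilon = 9860975 + 261132*sqrt(1426)
= 1.9722e+07
R = ln(1.9722e+07)
= 16.7972

16.7972


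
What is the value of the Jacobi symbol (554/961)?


Compute (554/961) via quadratic reciprocity:
  pull out 2: (2/961) = +1  (since 961 mod 8 = 1)
  reciprocity: (277/961) -> +(961/277)
  reduce: (130/277)
  pull out 2: (2/277) = -1  (since 277 mod 8 = 5)
  reciprocity: (65/277) -> +(277/65)
  reduce: (17/65)
  reciprocity: (17/65) -> +(65/17)
  reduce: (14/17)
  pull out 2: (2/17) = +1  (since 17 mod 8 = 1)
  reciprocity: (7/17) -> +(17/7)
  reduce: (3/7)
  reciprocity: (3/7) -> -(7/3)
  reduce: (1/3)
  (1/3) = 1
Product of signs = 1

1


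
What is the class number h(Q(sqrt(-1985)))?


K = Q(sqrt(-1985)). d mod 4 = 3, so D = disc(K) = 4d = -7940
h(K) equals the number of primitive reduced positive-definite forms (a, b, c) = a*x^2 + b*x*y + c*y^2 with b^2 - 4ac = D,
where reduced means |b| <= a <= c, with b >= 0 whenever |b| = a or a = c, and primitive means gcd(a, b, c) = 1.
Reduced forces 3a^2 <= |D| = 7940, so 1 <= a <= 51; b must have the parity of D, and c = (b^2 - D)/(4a) must be an integer >= a.
Enumerate a = 1..51, b in [-a, a]:
  a=1: (1, 0, 1985)  [1]
  a=2: (2, 2, 993)  [1]
  a=3: (3, -2, 662), (3, 2, 662)  [2]
  a=4: none
  a=5: (5, 0, 397)  [1]
  a=6: (6, -2, 331), (6, 2, 331)  [2]
  a=7..8: none
  a=9: (9, -4, 221), (9, 4, 221)  [2]
  a=10: (10, 10, 201)  [1]
  a=11..12: none
  a=13: (13, -4, 153), (13, 4, 153)  [2]
  a=14: none
  a=15: (15, -10, 134), (15, 10, 134)  [2]
  a=16: none
  a=17: (17, -4, 117), (17, 4, 117)  [2]
  a=18: (18, -14, 113), (18, 14, 113)  [2]
  a=19..22: none
  a=23: (23, -8, 87), (23, 8, 87)  [2]
  a=24..25: none
  a=26: (26, -22, 81), (26, 22, 81)  [2]
  a=27: (27, -22, 78), (27, 22, 78)  [2]
  a=28: none
  a=29: (29, -8, 69), (29, 8, 69)  [2]
  a=30: (30, -10, 67), (30, 10, 67)  [2]
  a=31..33: none
  a=34: (34, -30, 65), (34, 30, 65)  [2]
  a=35..38: none
  a=39: (39, -22, 54), (39, -4, 51), (39, 4, 51), (39, 22, 54)  [4]
  a=40..42: none
  a=43: (43, -12, 47), (43, 12, 47)  [2]
  a=44: none
  a=45: (45, -40, 53), (45, 40, 53)  [2]
  a=46: (46, -38, 51), (46, 38, 51)  [2]
  a=47..51: none
Total reduced forms: 1 + 1 + 2 + 1 + 2 + 2 + 1 + 2 + 2 + 2 + 2 + 2 + 2 + 2 + 2 + 2 + 2 + 4 + 2 + 2 + 2 = 40
h = 40

40


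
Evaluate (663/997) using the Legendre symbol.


p = 997 is prime, so compute (663/997) with the reciprocity algorithm (Jacobi-symbol steps: pull out 2s via (2/n), flip via reciprocity, reduce):
  reciprocity: (663/997) -> +(997/663)
  reduce: (334/663)
  pull out 2: (2/663) = +1  (since 663 mod 8 = 7)
  reciprocity: (167/663) -> -(663/167)
  reduce: (162/167)
  pull out 2: (2/167) = +1  (since 167 mod 8 = 7)
  reciprocity: (81/167) -> +(167/81)
  reduce: (5/81)
  reciprocity: (5/81) -> +(81/5)
  reduce: (1/5)
  (1/5) = 1
Product of signs = -1
(663/997) = -1

-1


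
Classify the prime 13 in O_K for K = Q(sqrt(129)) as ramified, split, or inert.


K = Q(sqrt(129)). Since d mod 4 = 1, disc(K) = 129.
Check p | disc: 129 mod 13 = 12.
p does not divide disc. Compute Legendre symbol (d/p):
12^((13-1)/2) mod 13 = 1
(d/p) = 1, so p splits: (p) = P*P' with e=1, f=1, g=2.
Therefore p is split.

split


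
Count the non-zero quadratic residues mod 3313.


For prime p, the number of non-zero quadratic residues is (p-1)/2.
= (3313-1)/2
= 1656

1656


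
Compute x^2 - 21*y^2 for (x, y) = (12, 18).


x^2 - d*y^2
= 12^2 - 21*18^2
= 144 - 6804
= -6660

-6660


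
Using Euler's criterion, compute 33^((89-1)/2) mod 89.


p = 89 is prime and the exponent is (p-1)/2 = 44, so by Euler's criterion 33^44 = (33/89) = +1 or -1 mod 89.
Compute by square-and-multiply:
  44 = 32 + 8 + 4 (binary 101100)
  Repeated squaring mod 89: 33^1 = 33, 33^2 = 21, 33^4 = 85, 33^8 = 16, 33^16 = 78, 33^32 = 32
  33^44 = 33^32 * 33^8 * 33^4 = 32 * 16 * 85 mod 89
    32 * 16 = 512 = 67 mod 89
    67 * 85 = 5695 = 88 mod 89
  33^44 = 88 mod 89
Result 88 = p - 1 = -1 mod 89: 33 is a quadratic non-residue mod 89. As a residue in [0, p-1] the value is 88.
33^44 mod 89 = 88

88


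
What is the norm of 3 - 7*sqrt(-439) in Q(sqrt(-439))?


N(a + b*sqrt(d)) = a^2 - d*b^2
= (3)^2 - (-439)*(-7)^2
= 9 + 21511
= 21520

21520


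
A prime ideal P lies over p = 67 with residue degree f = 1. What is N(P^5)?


N(P^a) = p^(a*f)
= 67^(5*1)
= 67^5
= 1350125107

1350125107


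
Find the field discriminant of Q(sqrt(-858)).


For K = Q(sqrt(d)) with d squarefree: disc(K) = d if d = 1 mod 4, and disc(K) = 4d if d = 2 or 3 mod 4.
Here d = -858, and d mod 4 = 2.
d = 2 mod 4, not 1 (O_K = Z[sqrt(d)]), so disc(K) = 4d = 4 * (-858) = -3432

-3432


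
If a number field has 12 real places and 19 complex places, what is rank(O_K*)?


By Dirichlet's unit theorem:
rank = r1 + r2 - 1
= 12 + 19 - 1
= 30

30


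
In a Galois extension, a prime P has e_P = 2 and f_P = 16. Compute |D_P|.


|D_P| = e * f
= 2 * 16
= 32

32


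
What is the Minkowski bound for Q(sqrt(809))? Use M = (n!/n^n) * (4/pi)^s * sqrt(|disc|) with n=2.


d = 809, d mod 4 = 1, so disc(K) = d = 809; |disc(K)| = 809
Real quadratic field, so n = 2, s = r2 = 0, r1 = 2
M = (n!/n^n) * (4/pi)^s * sqrt(|disc(K)|) = (2!/2^2) * (4/pi)^0 * sqrt(809)
= 0.5 * 1.000000 * 28.442925
= 14.2215

14.2215


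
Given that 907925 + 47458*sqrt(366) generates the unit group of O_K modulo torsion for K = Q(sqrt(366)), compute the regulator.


epsilon = 907925 + 47458*sqrt(366)
= 1.8158e+06
R = ln(1.8158e+06)
= 14.4121

14.4121


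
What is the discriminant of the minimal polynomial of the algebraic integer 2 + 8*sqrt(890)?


The element 2 + 8*sqrt(890) has minimal polynomial:
x^2 - 4*x - 56956
Discriminant = (-4)^2 - 4*(-56956)
= 16 + 227824
= 227840

227840


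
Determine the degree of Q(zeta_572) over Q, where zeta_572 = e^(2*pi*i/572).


The degree equals Euler's totient phi(572).
572 = 2^2 * 11 * 13
phi(572) = 240

240


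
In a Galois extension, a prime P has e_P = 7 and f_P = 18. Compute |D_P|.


|D_P| = e * f
= 7 * 18
= 126

126


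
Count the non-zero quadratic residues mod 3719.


For prime p, the number of non-zero quadratic residues is (p-1)/2.
= (3719-1)/2
= 1859

1859


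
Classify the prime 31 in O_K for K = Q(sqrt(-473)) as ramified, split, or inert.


K = Q(sqrt(-473)). Since d mod 4 = 3, disc(K) = -1892.
Check p | disc: -1892 mod 31 = 30.
p does not divide disc. Compute Legendre symbol (d/p):
23^((31-1)/2) mod 31 = -1
(d/p) = -1, so p is inert: (p) stays prime with e=1, f=2, g=1.
Therefore p is inert.

inert


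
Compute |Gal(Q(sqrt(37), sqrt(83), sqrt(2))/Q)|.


The 3 square roots of distinct primes are multiplicatively independent over Q,
so [K:Q] = 2^3 and Gal(K/Q) is isomorphic to (Z/2Z)^3.
|Gal| = 2^3 = 8

8


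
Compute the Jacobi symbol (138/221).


Compute (138/221) via quadratic reciprocity:
  pull out 2: (2/221) = -1  (since 221 mod 8 = 5)
  reciprocity: (69/221) -> +(221/69)
  reduce: (14/69)
  pull out 2: (2/69) = -1  (since 69 mod 8 = 5)
  reciprocity: (7/69) -> +(69/7)
  reduce: (6/7)
  pull out 2: (2/7) = +1  (since 7 mod 8 = 7)
  reciprocity: (3/7) -> -(7/3)
  reduce: (1/3)
  (1/3) = 1
Product of signs = -1

-1


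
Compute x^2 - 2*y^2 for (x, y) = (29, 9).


x^2 - d*y^2
= 29^2 - 2*9^2
= 841 - 162
= 679

679


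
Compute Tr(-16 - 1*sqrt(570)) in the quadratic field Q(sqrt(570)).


Tr(a + b*sqrt(d)) = (a + b*sqrt(d)) + (a - b*sqrt(d)) = 2a
= 2 * (-16)
= -32

-32


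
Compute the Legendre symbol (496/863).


p = 863 is prime, so compute (496/863) with the reciprocity algorithm (Jacobi-symbol steps: pull out 2s via (2/n), flip via reciprocity, reduce):
  pull out 2: (2/863) = +1  (since 863 mod 8 = 7)
  pull out 2: (2/863) = +1  (since 863 mod 8 = 7)
  pull out 2: (2/863) = +1  (since 863 mod 8 = 7)
  pull out 2: (2/863) = +1  (since 863 mod 8 = 7)
  reciprocity: (31/863) -> -(863/31)
  reduce: (26/31)
  pull out 2: (2/31) = +1  (since 31 mod 8 = 7)
  reciprocity: (13/31) -> +(31/13)
  reduce: (5/13)
  reciprocity: (5/13) -> +(13/5)
  reduce: (3/5)
  reciprocity: (3/5) -> +(5/3)
  reduce: (2/3)
  pull out 2: (2/3) = -1  (since 3 mod 8 = 3)
  (1/3) = 1
Product of signs = 1
(496/863) = 1

1


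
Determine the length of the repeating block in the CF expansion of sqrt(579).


Run the CF algorithm for sqrt(579).
a_0 = floor(sqrt(579)) = 24; set m_0=0, q_0=1.
Recurrence: m' = q*a - m,  q' = (d - m'^2)/q,  a' = floor((a_0 + m')/q').
  step 1: m=24, q=3, a=16
  step 2: m=24, q=1, a=48
a_2 = 2*a_0 = 48, so the period closes here.
sqrt(579) = [24; 16, 48]
Period length = 2

2


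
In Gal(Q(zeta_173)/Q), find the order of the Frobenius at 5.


The Frobenius at p in Gal(Q(zeta_n)/Q) = (Z/nZ)* is the class of p, so its order is ord_173(5), the smallest k >= 1 with 5^k = 1 mod 173.
n = 173 = 173, phi(173) = 172; the order divides phi(n).
Divisors of 172: 1, 2, 4, 43, 86, 172
Repeated squaring mod 173: 5^1 = 5, 5^2 = 25, 5^4 = 106, 5^8 = 164, 5^16 = 81, 5^32 = 160, 5^64 = 169, 5^128 = 16
Test divisors in increasing order:
  k=1: 5^1 = 5 mod 173
  k=2: 5^2 = 25 mod 173
  k=4: 5^4 = 106 mod 173
  k=43: 5^43 = 160 * 164 * 25 * 5 = 93 mod 173
  k=86: 5^86 = 169 * 81 * 106 * 25 = 172 mod 173
  k=172: 5^172 = 16 * 160 * 164 * 106 = 1 mod 173  <- first divisor giving 1
Order = 172

172


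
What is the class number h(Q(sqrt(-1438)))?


K = Q(sqrt(-1438)). d mod 4 = 2, so D = disc(K) = 4d = -5752
h(K) equals the number of primitive reduced positive-definite forms (a, b, c) = a*x^2 + b*x*y + c*y^2 with b^2 - 4ac = D,
where reduced means |b| <= a <= c, with b >= 0 whenever |b| = a or a = c, and primitive means gcd(a, b, c) = 1.
Reduced forces 3a^2 <= |D| = 5752, so 1 <= a <= 43; b must have the parity of D, and c = (b^2 - D)/(4a) must be an integer >= a.
Enumerate a = 1..43, b in [-a, a]:
  a=1: (1, 0, 1438)  [1]
  a=2: (2, 0, 719)  [1]
  a=3..6: none
  a=7: (7, -4, 206), (7, 4, 206)  [2]
  a=8..10: none
  a=11: (11, -10, 133), (11, 10, 133)  [2]
  a=12..13: none
  a=14: (14, -4, 103), (14, 4, 103)  [2]
  a=15..18: none
  a=19: (19, -10, 77), (19, 10, 77)  [2]
  a=20..21: none
  a=22: (22, -12, 67), (22, 12, 67)  [2]
  a=23..30: none
  a=31: (31, -18, 49), (31, 18, 49)  [2]
  a=32..37: none
  a=38: (38, -28, 43), (38, 28, 43)  [2]
  a=39..43: none
Total reduced forms: 1 + 1 + 2 + 2 + 2 + 2 + 2 + 2 + 2 = 16
h = 16

16


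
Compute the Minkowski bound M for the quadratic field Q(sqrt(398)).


d = 398, d mod 4 = 2, so disc(K) = 4d = 1592; |disc(K)| = 1592
Real quadratic field, so n = 2, s = r2 = 0, r1 = 2
M = (n!/n^n) * (4/pi)^s * sqrt(|disc(K)|) = (2!/2^2) * (4/pi)^0 * sqrt(1592)
= 0.5 * 1.000000 * 39.899875
= 19.9499

19.9499


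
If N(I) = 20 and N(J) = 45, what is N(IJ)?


N(IJ) = N(I) * N(J)
= 20 * 45
= 900

900


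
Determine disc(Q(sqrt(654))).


For K = Q(sqrt(d)) with d squarefree: disc(K) = d if d = 1 mod 4, and disc(K) = 4d if d = 2 or 3 mod 4.
Here d = 654, and d mod 4 = 2.
d = 2 mod 4, not 1 (O_K = Z[sqrt(d)]), so disc(K) = 4d = 4 * (654) = 2616

2616


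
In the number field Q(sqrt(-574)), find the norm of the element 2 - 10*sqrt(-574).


N(a + b*sqrt(d)) = a^2 - d*b^2
= (2)^2 - (-574)*(-10)^2
= 4 + 57400
= 57404

57404


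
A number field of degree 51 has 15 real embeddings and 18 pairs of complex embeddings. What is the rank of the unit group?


By Dirichlet's unit theorem:
rank = r1 + r2 - 1
= 15 + 18 - 1
= 32

32


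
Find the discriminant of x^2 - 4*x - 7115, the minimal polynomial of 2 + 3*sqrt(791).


The element 2 + 3*sqrt(791) has minimal polynomial:
x^2 - 4*x - 7115
Discriminant = (-4)^2 - 4*(-7115)
= 16 + 28460
= 28476

28476


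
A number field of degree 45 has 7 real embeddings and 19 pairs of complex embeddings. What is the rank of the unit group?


By Dirichlet's unit theorem:
rank = r1 + r2 - 1
= 7 + 19 - 1
= 25

25


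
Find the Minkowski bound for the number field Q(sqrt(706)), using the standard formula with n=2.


d = 706, d mod 4 = 2, so disc(K) = 4d = 2824; |disc(K)| = 2824
Real quadratic field, so n = 2, s = r2 = 0, r1 = 2
M = (n!/n^n) * (4/pi)^s * sqrt(|disc(K)|) = (2!/2^2) * (4/pi)^0 * sqrt(2824)
= 0.5 * 1.000000 * 53.141321
= 26.5707

26.5707


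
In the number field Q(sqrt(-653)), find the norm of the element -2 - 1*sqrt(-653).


N(a + b*sqrt(d)) = a^2 - d*b^2
= (-2)^2 - (-653)*(-1)^2
= 4 + 653
= 657

657
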